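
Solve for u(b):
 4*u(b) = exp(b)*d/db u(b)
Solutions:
 u(b) = C1*exp(-4*exp(-b))


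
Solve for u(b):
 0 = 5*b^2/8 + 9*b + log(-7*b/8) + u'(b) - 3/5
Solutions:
 u(b) = C1 - 5*b^3/24 - 9*b^2/2 - b*log(-b) + b*(-log(7) + 8/5 + 3*log(2))


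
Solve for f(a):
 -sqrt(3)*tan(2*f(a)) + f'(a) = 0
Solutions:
 f(a) = -asin(C1*exp(2*sqrt(3)*a))/2 + pi/2
 f(a) = asin(C1*exp(2*sqrt(3)*a))/2


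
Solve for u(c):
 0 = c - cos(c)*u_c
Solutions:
 u(c) = C1 + Integral(c/cos(c), c)


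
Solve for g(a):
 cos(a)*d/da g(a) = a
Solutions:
 g(a) = C1 + Integral(a/cos(a), a)


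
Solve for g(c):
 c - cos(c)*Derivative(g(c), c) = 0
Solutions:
 g(c) = C1 + Integral(c/cos(c), c)


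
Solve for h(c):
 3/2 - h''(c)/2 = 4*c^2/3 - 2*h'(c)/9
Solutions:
 h(c) = C1 + C2*exp(4*c/9) + 2*c^3 + 27*c^2/2 + 54*c


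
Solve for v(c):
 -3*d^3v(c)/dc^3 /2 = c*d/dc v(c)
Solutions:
 v(c) = C1 + Integral(C2*airyai(-2^(1/3)*3^(2/3)*c/3) + C3*airybi(-2^(1/3)*3^(2/3)*c/3), c)


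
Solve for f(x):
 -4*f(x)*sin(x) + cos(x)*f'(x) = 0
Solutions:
 f(x) = C1/cos(x)^4


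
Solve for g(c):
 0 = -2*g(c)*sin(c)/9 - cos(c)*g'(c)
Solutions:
 g(c) = C1*cos(c)^(2/9)


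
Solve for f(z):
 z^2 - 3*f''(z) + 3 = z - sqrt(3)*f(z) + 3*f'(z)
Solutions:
 f(z) = C1*exp(z*(-3 + sqrt(3)*sqrt(3 + 4*sqrt(3)))/6) + C2*exp(-z*(3 + sqrt(3)*sqrt(3 + 4*sqrt(3)))/6) - sqrt(3)*z^2/3 - 2*z + sqrt(3)*z/3 - 3*sqrt(3) - 1


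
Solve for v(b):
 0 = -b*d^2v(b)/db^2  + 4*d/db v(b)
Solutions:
 v(b) = C1 + C2*b^5


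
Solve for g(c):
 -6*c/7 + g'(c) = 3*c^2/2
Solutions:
 g(c) = C1 + c^3/2 + 3*c^2/7


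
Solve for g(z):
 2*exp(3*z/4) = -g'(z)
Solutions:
 g(z) = C1 - 8*exp(3*z/4)/3


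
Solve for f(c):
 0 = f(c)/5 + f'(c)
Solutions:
 f(c) = C1*exp(-c/5)


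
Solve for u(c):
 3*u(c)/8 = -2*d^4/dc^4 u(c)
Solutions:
 u(c) = (C1*sin(sqrt(2)*3^(1/4)*c/4) + C2*cos(sqrt(2)*3^(1/4)*c/4))*exp(-sqrt(2)*3^(1/4)*c/4) + (C3*sin(sqrt(2)*3^(1/4)*c/4) + C4*cos(sqrt(2)*3^(1/4)*c/4))*exp(sqrt(2)*3^(1/4)*c/4)


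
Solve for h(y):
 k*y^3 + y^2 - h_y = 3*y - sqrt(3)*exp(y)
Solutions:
 h(y) = C1 + k*y^4/4 + y^3/3 - 3*y^2/2 + sqrt(3)*exp(y)


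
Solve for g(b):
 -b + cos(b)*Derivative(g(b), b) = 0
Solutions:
 g(b) = C1 + Integral(b/cos(b), b)


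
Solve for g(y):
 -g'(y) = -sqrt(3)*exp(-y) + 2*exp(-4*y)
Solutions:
 g(y) = C1 - sqrt(3)*exp(-y) + exp(-4*y)/2


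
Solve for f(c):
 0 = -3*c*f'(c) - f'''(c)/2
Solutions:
 f(c) = C1 + Integral(C2*airyai(-6^(1/3)*c) + C3*airybi(-6^(1/3)*c), c)


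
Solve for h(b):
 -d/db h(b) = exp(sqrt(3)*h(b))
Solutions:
 h(b) = sqrt(3)*(2*log(1/(C1 + b)) - log(3))/6


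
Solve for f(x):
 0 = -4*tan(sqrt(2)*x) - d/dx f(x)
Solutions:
 f(x) = C1 + 2*sqrt(2)*log(cos(sqrt(2)*x))


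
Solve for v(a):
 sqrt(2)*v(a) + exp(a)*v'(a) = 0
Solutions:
 v(a) = C1*exp(sqrt(2)*exp(-a))


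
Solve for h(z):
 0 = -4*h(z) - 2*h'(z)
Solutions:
 h(z) = C1*exp(-2*z)


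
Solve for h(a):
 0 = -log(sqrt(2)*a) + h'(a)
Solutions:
 h(a) = C1 + a*log(a) - a + a*log(2)/2


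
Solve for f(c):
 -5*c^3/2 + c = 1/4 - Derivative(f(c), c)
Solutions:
 f(c) = C1 + 5*c^4/8 - c^2/2 + c/4


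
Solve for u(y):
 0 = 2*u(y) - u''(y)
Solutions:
 u(y) = C1*exp(-sqrt(2)*y) + C2*exp(sqrt(2)*y)


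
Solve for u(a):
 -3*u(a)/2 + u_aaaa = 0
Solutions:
 u(a) = C1*exp(-2^(3/4)*3^(1/4)*a/2) + C2*exp(2^(3/4)*3^(1/4)*a/2) + C3*sin(2^(3/4)*3^(1/4)*a/2) + C4*cos(2^(3/4)*3^(1/4)*a/2)


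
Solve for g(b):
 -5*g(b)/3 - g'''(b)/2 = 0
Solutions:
 g(b) = C3*exp(-10^(1/3)*3^(2/3)*b/3) + (C1*sin(10^(1/3)*3^(1/6)*b/2) + C2*cos(10^(1/3)*3^(1/6)*b/2))*exp(10^(1/3)*3^(2/3)*b/6)


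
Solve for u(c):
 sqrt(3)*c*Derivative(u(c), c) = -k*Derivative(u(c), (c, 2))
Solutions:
 u(c) = C1 + C2*sqrt(k)*erf(sqrt(2)*3^(1/4)*c*sqrt(1/k)/2)


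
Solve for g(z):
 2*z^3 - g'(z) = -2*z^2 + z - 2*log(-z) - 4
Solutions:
 g(z) = C1 + z^4/2 + 2*z^3/3 - z^2/2 + 2*z*log(-z) + 2*z


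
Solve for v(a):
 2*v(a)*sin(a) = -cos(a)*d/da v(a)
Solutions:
 v(a) = C1*cos(a)^2


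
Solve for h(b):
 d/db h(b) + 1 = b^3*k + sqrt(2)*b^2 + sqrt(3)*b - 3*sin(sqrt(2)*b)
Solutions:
 h(b) = C1 + b^4*k/4 + sqrt(2)*b^3/3 + sqrt(3)*b^2/2 - b + 3*sqrt(2)*cos(sqrt(2)*b)/2


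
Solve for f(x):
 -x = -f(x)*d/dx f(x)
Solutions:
 f(x) = -sqrt(C1 + x^2)
 f(x) = sqrt(C1 + x^2)


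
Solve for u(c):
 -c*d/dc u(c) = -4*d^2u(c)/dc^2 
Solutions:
 u(c) = C1 + C2*erfi(sqrt(2)*c/4)


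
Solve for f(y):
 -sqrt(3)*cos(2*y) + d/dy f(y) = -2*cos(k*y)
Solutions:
 f(y) = C1 + sqrt(3)*sin(2*y)/2 - 2*sin(k*y)/k


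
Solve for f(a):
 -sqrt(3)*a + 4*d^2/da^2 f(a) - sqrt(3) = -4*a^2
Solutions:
 f(a) = C1 + C2*a - a^4/12 + sqrt(3)*a^3/24 + sqrt(3)*a^2/8


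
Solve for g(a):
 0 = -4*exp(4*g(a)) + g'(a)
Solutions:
 g(a) = log(-(-1/(C1 + 16*a))^(1/4))
 g(a) = log(-1/(C1 + 16*a))/4
 g(a) = log(-I*(-1/(C1 + 16*a))^(1/4))
 g(a) = log(I*(-1/(C1 + 16*a))^(1/4))


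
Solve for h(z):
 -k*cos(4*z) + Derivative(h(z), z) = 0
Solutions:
 h(z) = C1 + k*sin(4*z)/4


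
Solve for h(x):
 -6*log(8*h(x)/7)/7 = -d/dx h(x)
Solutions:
 -7*Integral(1/(log(_y) - log(7) + 3*log(2)), (_y, h(x)))/6 = C1 - x


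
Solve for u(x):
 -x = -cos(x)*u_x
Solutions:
 u(x) = C1 + Integral(x/cos(x), x)


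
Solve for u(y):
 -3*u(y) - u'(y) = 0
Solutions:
 u(y) = C1*exp(-3*y)


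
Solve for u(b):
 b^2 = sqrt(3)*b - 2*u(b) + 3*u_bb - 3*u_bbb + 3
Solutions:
 u(b) = C1*exp(b*((3*sqrt(7) + 8)^(-1/3) + 2 + (3*sqrt(7) + 8)^(1/3))/6)*sin(sqrt(3)*b*(-(3*sqrt(7) + 8)^(1/3) + (3*sqrt(7) + 8)^(-1/3))/6) + C2*exp(b*((3*sqrt(7) + 8)^(-1/3) + 2 + (3*sqrt(7) + 8)^(1/3))/6)*cos(sqrt(3)*b*(-(3*sqrt(7) + 8)^(1/3) + (3*sqrt(7) + 8)^(-1/3))/6) + C3*exp(b*(-(3*sqrt(7) + 8)^(1/3) - 1/(3*sqrt(7) + 8)^(1/3) + 1)/3) - b^2/2 + sqrt(3)*b/2


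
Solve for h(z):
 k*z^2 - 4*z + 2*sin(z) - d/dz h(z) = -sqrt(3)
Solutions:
 h(z) = C1 + k*z^3/3 - 2*z^2 + sqrt(3)*z - 2*cos(z)


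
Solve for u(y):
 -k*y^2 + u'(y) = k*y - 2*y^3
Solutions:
 u(y) = C1 + k*y^3/3 + k*y^2/2 - y^4/2


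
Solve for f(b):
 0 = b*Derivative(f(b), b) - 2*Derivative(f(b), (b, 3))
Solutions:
 f(b) = C1 + Integral(C2*airyai(2^(2/3)*b/2) + C3*airybi(2^(2/3)*b/2), b)


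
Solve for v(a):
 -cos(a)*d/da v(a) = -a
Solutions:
 v(a) = C1 + Integral(a/cos(a), a)


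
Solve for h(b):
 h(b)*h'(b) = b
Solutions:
 h(b) = -sqrt(C1 + b^2)
 h(b) = sqrt(C1 + b^2)


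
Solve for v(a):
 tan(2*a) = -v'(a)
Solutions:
 v(a) = C1 + log(cos(2*a))/2


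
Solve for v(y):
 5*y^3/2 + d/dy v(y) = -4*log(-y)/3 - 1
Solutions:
 v(y) = C1 - 5*y^4/8 - 4*y*log(-y)/3 + y/3


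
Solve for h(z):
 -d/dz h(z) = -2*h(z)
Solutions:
 h(z) = C1*exp(2*z)


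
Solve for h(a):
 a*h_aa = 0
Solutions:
 h(a) = C1 + C2*a


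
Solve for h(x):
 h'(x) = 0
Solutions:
 h(x) = C1


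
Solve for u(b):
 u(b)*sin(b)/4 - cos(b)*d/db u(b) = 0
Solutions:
 u(b) = C1/cos(b)^(1/4)


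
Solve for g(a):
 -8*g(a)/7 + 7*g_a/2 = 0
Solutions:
 g(a) = C1*exp(16*a/49)


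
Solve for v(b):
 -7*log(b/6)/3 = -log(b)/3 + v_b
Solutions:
 v(b) = C1 - 2*b*log(b) + 2*b + 7*b*log(6)/3


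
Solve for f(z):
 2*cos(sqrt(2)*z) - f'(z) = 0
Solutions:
 f(z) = C1 + sqrt(2)*sin(sqrt(2)*z)


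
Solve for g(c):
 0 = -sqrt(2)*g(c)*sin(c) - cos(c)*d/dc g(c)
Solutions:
 g(c) = C1*cos(c)^(sqrt(2))


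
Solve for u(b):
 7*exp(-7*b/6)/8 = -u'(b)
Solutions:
 u(b) = C1 + 3*exp(-7*b/6)/4


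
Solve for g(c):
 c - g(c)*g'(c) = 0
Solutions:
 g(c) = -sqrt(C1 + c^2)
 g(c) = sqrt(C1 + c^2)


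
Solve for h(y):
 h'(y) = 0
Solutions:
 h(y) = C1


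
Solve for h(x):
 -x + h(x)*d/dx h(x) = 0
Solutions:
 h(x) = -sqrt(C1 + x^2)
 h(x) = sqrt(C1 + x^2)


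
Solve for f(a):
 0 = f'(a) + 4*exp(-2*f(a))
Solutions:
 f(a) = log(-sqrt(C1 - 8*a))
 f(a) = log(C1 - 8*a)/2


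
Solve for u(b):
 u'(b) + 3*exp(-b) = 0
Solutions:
 u(b) = C1 + 3*exp(-b)


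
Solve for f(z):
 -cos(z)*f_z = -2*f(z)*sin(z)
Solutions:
 f(z) = C1/cos(z)^2


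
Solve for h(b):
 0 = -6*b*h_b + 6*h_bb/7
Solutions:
 h(b) = C1 + C2*erfi(sqrt(14)*b/2)


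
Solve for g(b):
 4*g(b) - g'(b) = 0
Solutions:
 g(b) = C1*exp(4*b)


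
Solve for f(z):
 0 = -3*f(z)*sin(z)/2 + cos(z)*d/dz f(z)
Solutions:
 f(z) = C1/cos(z)^(3/2)


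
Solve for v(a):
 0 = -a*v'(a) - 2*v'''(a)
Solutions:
 v(a) = C1 + Integral(C2*airyai(-2^(2/3)*a/2) + C3*airybi(-2^(2/3)*a/2), a)


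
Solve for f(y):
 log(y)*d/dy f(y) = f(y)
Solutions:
 f(y) = C1*exp(li(y))


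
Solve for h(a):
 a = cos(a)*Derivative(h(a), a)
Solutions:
 h(a) = C1 + Integral(a/cos(a), a)


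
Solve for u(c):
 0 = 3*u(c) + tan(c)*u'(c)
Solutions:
 u(c) = C1/sin(c)^3


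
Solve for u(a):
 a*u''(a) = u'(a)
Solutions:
 u(a) = C1 + C2*a^2


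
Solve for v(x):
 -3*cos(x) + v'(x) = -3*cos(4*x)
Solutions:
 v(x) = C1 + 3*sin(x) - 3*sin(4*x)/4


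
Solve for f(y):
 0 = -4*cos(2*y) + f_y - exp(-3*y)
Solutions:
 f(y) = C1 + 2*sin(2*y) - exp(-3*y)/3


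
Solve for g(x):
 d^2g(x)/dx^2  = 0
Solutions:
 g(x) = C1 + C2*x


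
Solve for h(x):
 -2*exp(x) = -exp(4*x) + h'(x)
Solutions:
 h(x) = C1 + exp(4*x)/4 - 2*exp(x)


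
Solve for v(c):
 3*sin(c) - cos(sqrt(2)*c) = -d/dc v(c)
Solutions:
 v(c) = C1 + sqrt(2)*sin(sqrt(2)*c)/2 + 3*cos(c)


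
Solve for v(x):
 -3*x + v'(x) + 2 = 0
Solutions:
 v(x) = C1 + 3*x^2/2 - 2*x


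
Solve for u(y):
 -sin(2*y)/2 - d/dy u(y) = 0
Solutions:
 u(y) = C1 + cos(2*y)/4


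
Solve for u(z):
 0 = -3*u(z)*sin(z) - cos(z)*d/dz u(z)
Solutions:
 u(z) = C1*cos(z)^3


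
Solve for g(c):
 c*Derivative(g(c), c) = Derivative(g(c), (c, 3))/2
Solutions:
 g(c) = C1 + Integral(C2*airyai(2^(1/3)*c) + C3*airybi(2^(1/3)*c), c)


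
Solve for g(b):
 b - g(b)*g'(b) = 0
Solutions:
 g(b) = -sqrt(C1 + b^2)
 g(b) = sqrt(C1 + b^2)


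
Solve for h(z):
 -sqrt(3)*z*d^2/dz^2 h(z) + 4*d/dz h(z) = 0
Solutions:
 h(z) = C1 + C2*z^(1 + 4*sqrt(3)/3)


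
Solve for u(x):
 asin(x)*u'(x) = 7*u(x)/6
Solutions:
 u(x) = C1*exp(7*Integral(1/asin(x), x)/6)


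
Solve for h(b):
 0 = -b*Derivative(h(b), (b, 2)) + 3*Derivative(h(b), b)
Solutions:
 h(b) = C1 + C2*b^4


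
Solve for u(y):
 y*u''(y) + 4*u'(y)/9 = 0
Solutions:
 u(y) = C1 + C2*y^(5/9)


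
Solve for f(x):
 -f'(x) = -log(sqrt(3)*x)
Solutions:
 f(x) = C1 + x*log(x) - x + x*log(3)/2


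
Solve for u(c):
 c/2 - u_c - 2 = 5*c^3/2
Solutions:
 u(c) = C1 - 5*c^4/8 + c^2/4 - 2*c


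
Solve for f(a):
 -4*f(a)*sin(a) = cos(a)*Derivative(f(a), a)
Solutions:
 f(a) = C1*cos(a)^4


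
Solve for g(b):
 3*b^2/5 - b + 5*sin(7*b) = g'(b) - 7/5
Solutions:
 g(b) = C1 + b^3/5 - b^2/2 + 7*b/5 - 5*cos(7*b)/7


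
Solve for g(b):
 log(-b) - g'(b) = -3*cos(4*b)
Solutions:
 g(b) = C1 + b*log(-b) - b + 3*sin(4*b)/4


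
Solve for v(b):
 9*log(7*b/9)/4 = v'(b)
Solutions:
 v(b) = C1 + 9*b*log(b)/4 - 9*b*log(3)/2 - 9*b/4 + 9*b*log(7)/4


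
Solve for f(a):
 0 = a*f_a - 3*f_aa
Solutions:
 f(a) = C1 + C2*erfi(sqrt(6)*a/6)


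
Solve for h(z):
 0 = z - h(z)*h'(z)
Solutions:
 h(z) = -sqrt(C1 + z^2)
 h(z) = sqrt(C1 + z^2)


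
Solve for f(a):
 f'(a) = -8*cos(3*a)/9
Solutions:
 f(a) = C1 - 8*sin(3*a)/27


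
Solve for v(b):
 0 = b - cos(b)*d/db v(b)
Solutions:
 v(b) = C1 + Integral(b/cos(b), b)


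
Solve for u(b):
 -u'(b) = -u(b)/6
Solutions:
 u(b) = C1*exp(b/6)


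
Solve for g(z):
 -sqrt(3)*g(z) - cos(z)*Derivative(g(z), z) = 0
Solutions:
 g(z) = C1*(sin(z) - 1)^(sqrt(3)/2)/(sin(z) + 1)^(sqrt(3)/2)


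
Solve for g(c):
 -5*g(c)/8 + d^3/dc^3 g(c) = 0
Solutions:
 g(c) = C3*exp(5^(1/3)*c/2) + (C1*sin(sqrt(3)*5^(1/3)*c/4) + C2*cos(sqrt(3)*5^(1/3)*c/4))*exp(-5^(1/3)*c/4)


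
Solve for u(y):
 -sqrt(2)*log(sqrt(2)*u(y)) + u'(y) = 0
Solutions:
 -sqrt(2)*Integral(1/(2*log(_y) + log(2)), (_y, u(y))) = C1 - y


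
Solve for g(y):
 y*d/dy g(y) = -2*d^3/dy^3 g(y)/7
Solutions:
 g(y) = C1 + Integral(C2*airyai(-2^(2/3)*7^(1/3)*y/2) + C3*airybi(-2^(2/3)*7^(1/3)*y/2), y)


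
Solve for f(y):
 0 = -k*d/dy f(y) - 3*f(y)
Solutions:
 f(y) = C1*exp(-3*y/k)


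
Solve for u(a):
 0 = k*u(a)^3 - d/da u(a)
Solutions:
 u(a) = -sqrt(2)*sqrt(-1/(C1 + a*k))/2
 u(a) = sqrt(2)*sqrt(-1/(C1 + a*k))/2


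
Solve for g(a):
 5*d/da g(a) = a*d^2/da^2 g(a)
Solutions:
 g(a) = C1 + C2*a^6


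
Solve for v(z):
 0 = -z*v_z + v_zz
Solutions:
 v(z) = C1 + C2*erfi(sqrt(2)*z/2)


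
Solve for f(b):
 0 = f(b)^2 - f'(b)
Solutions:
 f(b) = -1/(C1 + b)


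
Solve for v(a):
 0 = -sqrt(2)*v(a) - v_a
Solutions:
 v(a) = C1*exp(-sqrt(2)*a)


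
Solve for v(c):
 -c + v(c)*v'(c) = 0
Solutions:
 v(c) = -sqrt(C1 + c^2)
 v(c) = sqrt(C1 + c^2)


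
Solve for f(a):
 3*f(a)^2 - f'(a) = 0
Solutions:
 f(a) = -1/(C1 + 3*a)


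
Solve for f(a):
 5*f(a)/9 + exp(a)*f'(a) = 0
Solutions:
 f(a) = C1*exp(5*exp(-a)/9)


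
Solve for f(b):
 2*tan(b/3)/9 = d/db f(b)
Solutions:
 f(b) = C1 - 2*log(cos(b/3))/3


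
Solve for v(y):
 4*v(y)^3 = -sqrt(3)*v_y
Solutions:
 v(y) = -sqrt(6)*sqrt(-1/(C1 - 4*sqrt(3)*y))/2
 v(y) = sqrt(6)*sqrt(-1/(C1 - 4*sqrt(3)*y))/2


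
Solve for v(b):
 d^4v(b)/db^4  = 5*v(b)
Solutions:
 v(b) = C1*exp(-5^(1/4)*b) + C2*exp(5^(1/4)*b) + C3*sin(5^(1/4)*b) + C4*cos(5^(1/4)*b)


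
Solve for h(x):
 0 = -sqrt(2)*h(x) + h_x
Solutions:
 h(x) = C1*exp(sqrt(2)*x)


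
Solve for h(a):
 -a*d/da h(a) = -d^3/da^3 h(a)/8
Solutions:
 h(a) = C1 + Integral(C2*airyai(2*a) + C3*airybi(2*a), a)


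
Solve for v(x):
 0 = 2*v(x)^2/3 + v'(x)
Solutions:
 v(x) = 3/(C1 + 2*x)


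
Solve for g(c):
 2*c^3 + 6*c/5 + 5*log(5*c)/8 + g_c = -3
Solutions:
 g(c) = C1 - c^4/2 - 3*c^2/5 - 5*c*log(c)/8 - 19*c/8 - 5*c*log(5)/8


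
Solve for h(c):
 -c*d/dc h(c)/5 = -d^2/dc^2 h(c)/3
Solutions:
 h(c) = C1 + C2*erfi(sqrt(30)*c/10)


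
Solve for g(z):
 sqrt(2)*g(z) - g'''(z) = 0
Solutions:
 g(z) = C3*exp(2^(1/6)*z) + (C1*sin(2^(1/6)*sqrt(3)*z/2) + C2*cos(2^(1/6)*sqrt(3)*z/2))*exp(-2^(1/6)*z/2)


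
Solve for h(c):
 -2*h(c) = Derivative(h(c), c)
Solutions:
 h(c) = C1*exp(-2*c)


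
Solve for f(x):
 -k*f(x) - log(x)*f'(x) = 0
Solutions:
 f(x) = C1*exp(-k*li(x))


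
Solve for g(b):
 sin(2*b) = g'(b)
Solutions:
 g(b) = C1 - cos(2*b)/2


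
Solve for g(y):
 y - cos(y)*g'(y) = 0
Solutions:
 g(y) = C1 + Integral(y/cos(y), y)


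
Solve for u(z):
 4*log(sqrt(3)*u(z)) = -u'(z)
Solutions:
 Integral(1/(2*log(_y) + log(3)), (_y, u(z)))/2 = C1 - z


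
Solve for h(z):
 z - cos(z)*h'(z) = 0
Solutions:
 h(z) = C1 + Integral(z/cos(z), z)


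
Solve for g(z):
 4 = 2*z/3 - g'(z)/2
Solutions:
 g(z) = C1 + 2*z^2/3 - 8*z


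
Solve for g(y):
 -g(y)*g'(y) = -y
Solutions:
 g(y) = -sqrt(C1 + y^2)
 g(y) = sqrt(C1 + y^2)


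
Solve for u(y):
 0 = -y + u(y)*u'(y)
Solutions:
 u(y) = -sqrt(C1 + y^2)
 u(y) = sqrt(C1 + y^2)


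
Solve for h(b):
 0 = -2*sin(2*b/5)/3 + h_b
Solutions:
 h(b) = C1 - 5*cos(2*b/5)/3


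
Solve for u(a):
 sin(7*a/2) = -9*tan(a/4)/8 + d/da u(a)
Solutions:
 u(a) = C1 - 9*log(cos(a/4))/2 - 2*cos(7*a/2)/7


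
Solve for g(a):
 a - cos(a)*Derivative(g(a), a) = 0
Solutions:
 g(a) = C1 + Integral(a/cos(a), a)


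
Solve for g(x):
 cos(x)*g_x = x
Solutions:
 g(x) = C1 + Integral(x/cos(x), x)


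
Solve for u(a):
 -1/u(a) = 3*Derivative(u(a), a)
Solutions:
 u(a) = -sqrt(C1 - 6*a)/3
 u(a) = sqrt(C1 - 6*a)/3


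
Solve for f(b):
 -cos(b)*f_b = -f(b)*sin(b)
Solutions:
 f(b) = C1/cos(b)


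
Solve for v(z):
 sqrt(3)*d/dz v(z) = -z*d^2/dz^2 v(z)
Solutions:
 v(z) = C1 + C2*z^(1 - sqrt(3))


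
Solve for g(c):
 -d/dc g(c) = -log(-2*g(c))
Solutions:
 -Integral(1/(log(-_y) + log(2)), (_y, g(c))) = C1 - c


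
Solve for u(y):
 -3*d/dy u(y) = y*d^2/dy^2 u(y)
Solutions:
 u(y) = C1 + C2/y^2


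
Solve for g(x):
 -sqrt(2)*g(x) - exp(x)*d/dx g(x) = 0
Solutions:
 g(x) = C1*exp(sqrt(2)*exp(-x))


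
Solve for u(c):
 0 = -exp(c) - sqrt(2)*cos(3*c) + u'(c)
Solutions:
 u(c) = C1 + exp(c) + sqrt(2)*sin(3*c)/3


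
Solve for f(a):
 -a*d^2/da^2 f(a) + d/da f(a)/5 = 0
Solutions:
 f(a) = C1 + C2*a^(6/5)


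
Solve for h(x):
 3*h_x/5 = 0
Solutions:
 h(x) = C1


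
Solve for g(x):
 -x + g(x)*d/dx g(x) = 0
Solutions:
 g(x) = -sqrt(C1 + x^2)
 g(x) = sqrt(C1 + x^2)


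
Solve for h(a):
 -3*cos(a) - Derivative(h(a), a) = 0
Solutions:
 h(a) = C1 - 3*sin(a)


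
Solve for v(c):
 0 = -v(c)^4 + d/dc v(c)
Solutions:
 v(c) = (-1/(C1 + 3*c))^(1/3)
 v(c) = (-1/(C1 + c))^(1/3)*(-3^(2/3) - 3*3^(1/6)*I)/6
 v(c) = (-1/(C1 + c))^(1/3)*(-3^(2/3) + 3*3^(1/6)*I)/6


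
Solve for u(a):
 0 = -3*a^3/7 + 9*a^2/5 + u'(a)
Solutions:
 u(a) = C1 + 3*a^4/28 - 3*a^3/5


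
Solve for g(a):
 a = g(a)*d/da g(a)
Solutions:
 g(a) = -sqrt(C1 + a^2)
 g(a) = sqrt(C1 + a^2)


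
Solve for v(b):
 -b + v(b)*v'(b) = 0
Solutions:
 v(b) = -sqrt(C1 + b^2)
 v(b) = sqrt(C1 + b^2)


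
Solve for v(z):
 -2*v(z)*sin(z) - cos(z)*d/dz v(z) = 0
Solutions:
 v(z) = C1*cos(z)^2


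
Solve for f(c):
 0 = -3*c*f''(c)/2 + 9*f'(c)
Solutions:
 f(c) = C1 + C2*c^7


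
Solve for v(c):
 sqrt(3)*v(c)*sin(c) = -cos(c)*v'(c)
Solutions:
 v(c) = C1*cos(c)^(sqrt(3))


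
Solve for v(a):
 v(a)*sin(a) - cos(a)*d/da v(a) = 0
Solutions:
 v(a) = C1/cos(a)


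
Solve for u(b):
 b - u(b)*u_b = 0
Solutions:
 u(b) = -sqrt(C1 + b^2)
 u(b) = sqrt(C1 + b^2)


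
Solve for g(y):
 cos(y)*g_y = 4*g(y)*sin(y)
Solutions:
 g(y) = C1/cos(y)^4


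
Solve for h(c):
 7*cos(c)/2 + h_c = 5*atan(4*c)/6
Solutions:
 h(c) = C1 + 5*c*atan(4*c)/6 - 5*log(16*c^2 + 1)/48 - 7*sin(c)/2


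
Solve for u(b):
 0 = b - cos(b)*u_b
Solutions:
 u(b) = C1 + Integral(b/cos(b), b)


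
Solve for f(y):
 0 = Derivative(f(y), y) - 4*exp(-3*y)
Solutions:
 f(y) = C1 - 4*exp(-3*y)/3


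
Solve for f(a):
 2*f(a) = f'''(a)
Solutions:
 f(a) = C3*exp(2^(1/3)*a) + (C1*sin(2^(1/3)*sqrt(3)*a/2) + C2*cos(2^(1/3)*sqrt(3)*a/2))*exp(-2^(1/3)*a/2)


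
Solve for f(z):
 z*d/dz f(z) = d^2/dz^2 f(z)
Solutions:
 f(z) = C1 + C2*erfi(sqrt(2)*z/2)


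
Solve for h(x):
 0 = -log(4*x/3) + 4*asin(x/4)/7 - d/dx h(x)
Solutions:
 h(x) = C1 - x*log(x) + 4*x*asin(x/4)/7 - 2*x*log(2) + x + x*log(3) + 4*sqrt(16 - x^2)/7


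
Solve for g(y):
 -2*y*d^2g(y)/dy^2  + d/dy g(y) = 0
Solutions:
 g(y) = C1 + C2*y^(3/2)


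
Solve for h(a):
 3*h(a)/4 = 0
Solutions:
 h(a) = 0


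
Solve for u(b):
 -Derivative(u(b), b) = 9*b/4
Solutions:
 u(b) = C1 - 9*b^2/8


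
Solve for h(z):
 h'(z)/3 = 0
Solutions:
 h(z) = C1


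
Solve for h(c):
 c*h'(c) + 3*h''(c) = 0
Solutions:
 h(c) = C1 + C2*erf(sqrt(6)*c/6)


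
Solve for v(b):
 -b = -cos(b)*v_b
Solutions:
 v(b) = C1 + Integral(b/cos(b), b)


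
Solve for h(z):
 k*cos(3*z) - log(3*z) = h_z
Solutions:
 h(z) = C1 + k*sin(3*z)/3 - z*log(z) - z*log(3) + z


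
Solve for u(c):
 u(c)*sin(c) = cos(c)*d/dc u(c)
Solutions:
 u(c) = C1/cos(c)


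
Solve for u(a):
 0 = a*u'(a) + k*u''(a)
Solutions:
 u(a) = C1 + C2*sqrt(k)*erf(sqrt(2)*a*sqrt(1/k)/2)


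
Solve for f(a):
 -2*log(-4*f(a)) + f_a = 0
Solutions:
 -Integral(1/(log(-_y) + 2*log(2)), (_y, f(a)))/2 = C1 - a


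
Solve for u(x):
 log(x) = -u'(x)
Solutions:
 u(x) = C1 - x*log(x) + x


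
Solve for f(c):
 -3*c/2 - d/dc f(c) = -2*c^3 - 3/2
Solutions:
 f(c) = C1 + c^4/2 - 3*c^2/4 + 3*c/2


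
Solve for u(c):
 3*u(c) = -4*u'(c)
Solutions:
 u(c) = C1*exp(-3*c/4)


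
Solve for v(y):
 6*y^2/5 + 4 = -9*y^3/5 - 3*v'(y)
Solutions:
 v(y) = C1 - 3*y^4/20 - 2*y^3/15 - 4*y/3


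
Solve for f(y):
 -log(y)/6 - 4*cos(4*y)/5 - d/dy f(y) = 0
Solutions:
 f(y) = C1 - y*log(y)/6 + y/6 - sin(4*y)/5


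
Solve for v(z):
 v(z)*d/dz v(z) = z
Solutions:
 v(z) = -sqrt(C1 + z^2)
 v(z) = sqrt(C1 + z^2)


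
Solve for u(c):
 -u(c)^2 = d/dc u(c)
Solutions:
 u(c) = 1/(C1 + c)


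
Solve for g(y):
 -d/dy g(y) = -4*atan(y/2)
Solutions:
 g(y) = C1 + 4*y*atan(y/2) - 4*log(y^2 + 4)


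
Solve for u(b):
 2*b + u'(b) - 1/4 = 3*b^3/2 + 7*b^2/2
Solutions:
 u(b) = C1 + 3*b^4/8 + 7*b^3/6 - b^2 + b/4


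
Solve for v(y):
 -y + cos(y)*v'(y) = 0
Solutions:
 v(y) = C1 + Integral(y/cos(y), y)


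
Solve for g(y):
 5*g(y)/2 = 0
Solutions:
 g(y) = 0


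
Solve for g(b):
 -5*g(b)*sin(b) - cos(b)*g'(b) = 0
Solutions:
 g(b) = C1*cos(b)^5


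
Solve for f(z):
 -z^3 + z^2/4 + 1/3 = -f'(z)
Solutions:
 f(z) = C1 + z^4/4 - z^3/12 - z/3


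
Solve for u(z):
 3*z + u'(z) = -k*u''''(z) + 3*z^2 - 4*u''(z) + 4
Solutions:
 u(z) = C1 + C2*exp(2^(1/3)*z*(6^(1/3)*(sqrt(3)*sqrt((27 + 256/k)/k^2) + 9/k)^(1/3)/12 - 2^(1/3)*3^(5/6)*I*(sqrt(3)*sqrt((27 + 256/k)/k^2) + 9/k)^(1/3)/12 + 8/(k*(-3^(1/3) + 3^(5/6)*I)*(sqrt(3)*sqrt((27 + 256/k)/k^2) + 9/k)^(1/3)))) + C3*exp(2^(1/3)*z*(6^(1/3)*(sqrt(3)*sqrt((27 + 256/k)/k^2) + 9/k)^(1/3)/12 + 2^(1/3)*3^(5/6)*I*(sqrt(3)*sqrt((27 + 256/k)/k^2) + 9/k)^(1/3)/12 - 8/(k*(3^(1/3) + 3^(5/6)*I)*(sqrt(3)*sqrt((27 + 256/k)/k^2) + 9/k)^(1/3)))) + C4*exp(6^(1/3)*z*(-2^(1/3)*(sqrt(3)*sqrt((27 + 256/k)/k^2) + 9/k)^(1/3) + 8*3^(1/3)/(k*(sqrt(3)*sqrt((27 + 256/k)/k^2) + 9/k)^(1/3)))/6) + z^3 - 27*z^2/2 + 112*z


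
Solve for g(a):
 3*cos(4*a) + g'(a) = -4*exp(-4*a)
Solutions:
 g(a) = C1 - 3*sin(4*a)/4 + exp(-4*a)


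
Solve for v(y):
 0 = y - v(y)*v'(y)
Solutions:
 v(y) = -sqrt(C1 + y^2)
 v(y) = sqrt(C1 + y^2)


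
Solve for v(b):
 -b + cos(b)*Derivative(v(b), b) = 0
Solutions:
 v(b) = C1 + Integral(b/cos(b), b)


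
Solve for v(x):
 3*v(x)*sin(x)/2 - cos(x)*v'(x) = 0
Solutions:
 v(x) = C1/cos(x)^(3/2)


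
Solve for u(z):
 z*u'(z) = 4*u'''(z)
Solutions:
 u(z) = C1 + Integral(C2*airyai(2^(1/3)*z/2) + C3*airybi(2^(1/3)*z/2), z)


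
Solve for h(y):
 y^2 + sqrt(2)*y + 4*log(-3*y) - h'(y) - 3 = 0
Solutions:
 h(y) = C1 + y^3/3 + sqrt(2)*y^2/2 + 4*y*log(-y) + y*(-7 + 4*log(3))


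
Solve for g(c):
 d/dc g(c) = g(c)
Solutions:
 g(c) = C1*exp(c)


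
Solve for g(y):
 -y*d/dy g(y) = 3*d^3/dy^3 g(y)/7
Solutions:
 g(y) = C1 + Integral(C2*airyai(-3^(2/3)*7^(1/3)*y/3) + C3*airybi(-3^(2/3)*7^(1/3)*y/3), y)


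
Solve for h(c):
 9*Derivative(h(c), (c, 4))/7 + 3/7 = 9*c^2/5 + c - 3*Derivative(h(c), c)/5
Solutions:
 h(c) = C1 + C4*exp(-15^(2/3)*7^(1/3)*c/15) + c^3 + 5*c^2/6 - 5*c/7 + (C2*sin(3^(1/6)*5^(2/3)*7^(1/3)*c/10) + C3*cos(3^(1/6)*5^(2/3)*7^(1/3)*c/10))*exp(15^(2/3)*7^(1/3)*c/30)


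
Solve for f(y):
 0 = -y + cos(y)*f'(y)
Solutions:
 f(y) = C1 + Integral(y/cos(y), y)


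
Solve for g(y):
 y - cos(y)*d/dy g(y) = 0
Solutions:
 g(y) = C1 + Integral(y/cos(y), y)


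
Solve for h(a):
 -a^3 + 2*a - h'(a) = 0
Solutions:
 h(a) = C1 - a^4/4 + a^2


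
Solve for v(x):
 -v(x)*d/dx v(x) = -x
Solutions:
 v(x) = -sqrt(C1 + x^2)
 v(x) = sqrt(C1 + x^2)


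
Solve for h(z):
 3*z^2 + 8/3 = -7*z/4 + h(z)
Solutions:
 h(z) = 3*z^2 + 7*z/4 + 8/3


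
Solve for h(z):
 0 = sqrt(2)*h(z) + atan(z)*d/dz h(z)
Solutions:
 h(z) = C1*exp(-sqrt(2)*Integral(1/atan(z), z))


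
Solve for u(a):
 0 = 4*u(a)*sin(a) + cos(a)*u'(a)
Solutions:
 u(a) = C1*cos(a)^4


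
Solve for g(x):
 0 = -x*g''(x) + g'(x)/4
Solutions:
 g(x) = C1 + C2*x^(5/4)


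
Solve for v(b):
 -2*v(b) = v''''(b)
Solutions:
 v(b) = (C1*sin(2^(3/4)*b/2) + C2*cos(2^(3/4)*b/2))*exp(-2^(3/4)*b/2) + (C3*sin(2^(3/4)*b/2) + C4*cos(2^(3/4)*b/2))*exp(2^(3/4)*b/2)


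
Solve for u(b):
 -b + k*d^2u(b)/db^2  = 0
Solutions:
 u(b) = C1 + C2*b + b^3/(6*k)


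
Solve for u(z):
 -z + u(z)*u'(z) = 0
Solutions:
 u(z) = -sqrt(C1 + z^2)
 u(z) = sqrt(C1 + z^2)


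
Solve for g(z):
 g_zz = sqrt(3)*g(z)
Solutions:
 g(z) = C1*exp(-3^(1/4)*z) + C2*exp(3^(1/4)*z)


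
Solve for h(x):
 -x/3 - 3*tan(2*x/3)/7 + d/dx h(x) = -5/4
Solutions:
 h(x) = C1 + x^2/6 - 5*x/4 - 9*log(cos(2*x/3))/14


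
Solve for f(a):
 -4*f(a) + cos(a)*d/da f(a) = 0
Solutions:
 f(a) = C1*(sin(a)^2 + 2*sin(a) + 1)/(sin(a)^2 - 2*sin(a) + 1)


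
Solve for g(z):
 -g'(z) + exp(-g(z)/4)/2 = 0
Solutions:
 g(z) = 4*log(C1 + z/8)


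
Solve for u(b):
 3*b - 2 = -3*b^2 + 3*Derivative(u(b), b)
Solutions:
 u(b) = C1 + b^3/3 + b^2/2 - 2*b/3


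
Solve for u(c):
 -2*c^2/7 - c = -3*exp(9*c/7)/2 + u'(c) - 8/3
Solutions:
 u(c) = C1 - 2*c^3/21 - c^2/2 + 8*c/3 + 7*exp(9*c/7)/6


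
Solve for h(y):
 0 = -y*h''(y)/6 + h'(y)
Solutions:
 h(y) = C1 + C2*y^7


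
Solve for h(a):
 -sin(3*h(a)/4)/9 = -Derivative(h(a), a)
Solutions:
 -a/9 + 2*log(cos(3*h(a)/4) - 1)/3 - 2*log(cos(3*h(a)/4) + 1)/3 = C1


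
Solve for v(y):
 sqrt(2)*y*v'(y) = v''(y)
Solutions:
 v(y) = C1 + C2*erfi(2^(3/4)*y/2)


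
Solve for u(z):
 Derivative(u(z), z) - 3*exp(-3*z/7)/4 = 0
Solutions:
 u(z) = C1 - 7*exp(-3*z/7)/4


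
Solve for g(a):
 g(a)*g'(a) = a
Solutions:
 g(a) = -sqrt(C1 + a^2)
 g(a) = sqrt(C1 + a^2)


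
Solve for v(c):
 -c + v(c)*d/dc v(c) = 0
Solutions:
 v(c) = -sqrt(C1 + c^2)
 v(c) = sqrt(C1 + c^2)


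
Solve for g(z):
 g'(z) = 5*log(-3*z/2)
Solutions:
 g(z) = C1 + 5*z*log(-z) + 5*z*(-1 - log(2) + log(3))


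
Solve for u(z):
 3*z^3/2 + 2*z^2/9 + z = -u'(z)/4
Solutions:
 u(z) = C1 - 3*z^4/2 - 8*z^3/27 - 2*z^2


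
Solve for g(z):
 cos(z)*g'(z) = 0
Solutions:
 g(z) = C1


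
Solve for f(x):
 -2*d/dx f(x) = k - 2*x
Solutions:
 f(x) = C1 - k*x/2 + x^2/2


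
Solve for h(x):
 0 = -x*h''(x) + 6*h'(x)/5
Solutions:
 h(x) = C1 + C2*x^(11/5)


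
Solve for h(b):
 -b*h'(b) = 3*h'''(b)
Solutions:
 h(b) = C1 + Integral(C2*airyai(-3^(2/3)*b/3) + C3*airybi(-3^(2/3)*b/3), b)


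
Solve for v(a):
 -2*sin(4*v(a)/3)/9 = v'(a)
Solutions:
 2*a/9 + 3*log(cos(4*v(a)/3) - 1)/8 - 3*log(cos(4*v(a)/3) + 1)/8 = C1


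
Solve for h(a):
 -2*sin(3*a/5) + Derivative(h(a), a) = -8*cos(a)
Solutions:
 h(a) = C1 - 8*sin(a) - 10*cos(3*a/5)/3


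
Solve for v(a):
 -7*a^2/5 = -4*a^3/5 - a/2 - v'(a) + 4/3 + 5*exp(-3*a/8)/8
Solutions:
 v(a) = C1 - a^4/5 + 7*a^3/15 - a^2/4 + 4*a/3 - 5*exp(-3*a/8)/3


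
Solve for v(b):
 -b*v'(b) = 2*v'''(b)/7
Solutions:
 v(b) = C1 + Integral(C2*airyai(-2^(2/3)*7^(1/3)*b/2) + C3*airybi(-2^(2/3)*7^(1/3)*b/2), b)


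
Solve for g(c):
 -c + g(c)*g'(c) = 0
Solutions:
 g(c) = -sqrt(C1 + c^2)
 g(c) = sqrt(C1 + c^2)


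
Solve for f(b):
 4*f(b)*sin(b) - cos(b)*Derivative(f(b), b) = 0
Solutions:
 f(b) = C1/cos(b)^4


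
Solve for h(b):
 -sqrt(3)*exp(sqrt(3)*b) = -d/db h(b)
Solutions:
 h(b) = C1 + exp(sqrt(3)*b)


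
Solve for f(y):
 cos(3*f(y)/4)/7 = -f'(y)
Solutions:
 y/7 - 2*log(sin(3*f(y)/4) - 1)/3 + 2*log(sin(3*f(y)/4) + 1)/3 = C1


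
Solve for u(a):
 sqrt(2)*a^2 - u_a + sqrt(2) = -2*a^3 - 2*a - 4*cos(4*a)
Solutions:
 u(a) = C1 + a^4/2 + sqrt(2)*a^3/3 + a^2 + sqrt(2)*a + sin(4*a)


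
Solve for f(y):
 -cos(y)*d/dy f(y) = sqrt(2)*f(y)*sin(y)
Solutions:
 f(y) = C1*cos(y)^(sqrt(2))


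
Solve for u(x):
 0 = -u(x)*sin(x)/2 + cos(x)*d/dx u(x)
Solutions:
 u(x) = C1/sqrt(cos(x))


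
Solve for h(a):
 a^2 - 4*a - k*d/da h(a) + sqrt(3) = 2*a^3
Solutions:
 h(a) = C1 - a^4/(2*k) + a^3/(3*k) - 2*a^2/k + sqrt(3)*a/k


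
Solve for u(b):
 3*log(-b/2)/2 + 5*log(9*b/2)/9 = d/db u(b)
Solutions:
 u(b) = C1 + 37*b*log(b)/18 + b*(-37 - 37*log(2) + 20*log(3) + 27*I*pi)/18


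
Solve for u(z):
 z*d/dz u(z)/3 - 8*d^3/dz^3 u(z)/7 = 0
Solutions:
 u(z) = C1 + Integral(C2*airyai(3^(2/3)*7^(1/3)*z/6) + C3*airybi(3^(2/3)*7^(1/3)*z/6), z)


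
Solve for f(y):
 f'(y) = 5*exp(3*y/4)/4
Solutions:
 f(y) = C1 + 5*exp(3*y/4)/3


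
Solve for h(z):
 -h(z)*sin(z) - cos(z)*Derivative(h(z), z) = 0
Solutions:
 h(z) = C1*cos(z)


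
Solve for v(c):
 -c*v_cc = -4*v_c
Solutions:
 v(c) = C1 + C2*c^5


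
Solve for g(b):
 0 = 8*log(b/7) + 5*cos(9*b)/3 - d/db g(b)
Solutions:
 g(b) = C1 + 8*b*log(b) - 8*b*log(7) - 8*b + 5*sin(9*b)/27


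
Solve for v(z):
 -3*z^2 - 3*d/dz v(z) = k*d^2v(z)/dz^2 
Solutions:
 v(z) = C1 + C2*exp(-3*z/k) - 2*k^2*z/9 + k*z^2/3 - z^3/3


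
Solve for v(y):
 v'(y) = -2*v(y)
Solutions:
 v(y) = C1*exp(-2*y)


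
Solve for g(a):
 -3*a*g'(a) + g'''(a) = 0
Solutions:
 g(a) = C1 + Integral(C2*airyai(3^(1/3)*a) + C3*airybi(3^(1/3)*a), a)


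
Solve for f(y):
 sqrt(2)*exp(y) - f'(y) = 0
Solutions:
 f(y) = C1 + sqrt(2)*exp(y)


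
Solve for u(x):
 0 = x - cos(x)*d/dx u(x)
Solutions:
 u(x) = C1 + Integral(x/cos(x), x)


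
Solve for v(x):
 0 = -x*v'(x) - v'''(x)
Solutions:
 v(x) = C1 + Integral(C2*airyai(-x) + C3*airybi(-x), x)


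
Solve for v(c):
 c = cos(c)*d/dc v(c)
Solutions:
 v(c) = C1 + Integral(c/cos(c), c)


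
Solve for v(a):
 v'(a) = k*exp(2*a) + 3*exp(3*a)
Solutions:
 v(a) = C1 + k*exp(2*a)/2 + exp(3*a)


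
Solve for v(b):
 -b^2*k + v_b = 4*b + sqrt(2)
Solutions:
 v(b) = C1 + b^3*k/3 + 2*b^2 + sqrt(2)*b


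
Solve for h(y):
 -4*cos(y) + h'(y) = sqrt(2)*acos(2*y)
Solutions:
 h(y) = C1 + sqrt(2)*(y*acos(2*y) - sqrt(1 - 4*y^2)/2) + 4*sin(y)


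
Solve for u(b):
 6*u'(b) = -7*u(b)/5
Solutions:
 u(b) = C1*exp(-7*b/30)


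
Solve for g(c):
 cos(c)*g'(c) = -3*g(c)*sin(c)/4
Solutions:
 g(c) = C1*cos(c)^(3/4)


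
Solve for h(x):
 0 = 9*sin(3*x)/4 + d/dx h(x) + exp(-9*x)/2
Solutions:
 h(x) = C1 + 3*cos(3*x)/4 + exp(-9*x)/18


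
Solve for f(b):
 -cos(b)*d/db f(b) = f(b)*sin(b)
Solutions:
 f(b) = C1*cos(b)


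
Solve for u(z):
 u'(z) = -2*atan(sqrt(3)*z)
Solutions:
 u(z) = C1 - 2*z*atan(sqrt(3)*z) + sqrt(3)*log(3*z^2 + 1)/3


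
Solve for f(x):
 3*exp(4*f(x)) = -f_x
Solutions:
 f(x) = log(-I*(1/(C1 + 12*x))^(1/4))
 f(x) = log(I*(1/(C1 + 12*x))^(1/4))
 f(x) = log(-(1/(C1 + 12*x))^(1/4))
 f(x) = log(1/(C1 + 12*x))/4


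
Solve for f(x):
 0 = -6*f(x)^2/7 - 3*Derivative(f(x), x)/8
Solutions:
 f(x) = 7/(C1 + 16*x)


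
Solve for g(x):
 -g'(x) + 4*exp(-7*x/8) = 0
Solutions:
 g(x) = C1 - 32*exp(-7*x/8)/7


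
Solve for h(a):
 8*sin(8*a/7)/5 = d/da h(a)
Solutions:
 h(a) = C1 - 7*cos(8*a/7)/5


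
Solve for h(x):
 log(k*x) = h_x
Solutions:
 h(x) = C1 + x*log(k*x) - x


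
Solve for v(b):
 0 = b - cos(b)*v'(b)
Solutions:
 v(b) = C1 + Integral(b/cos(b), b)


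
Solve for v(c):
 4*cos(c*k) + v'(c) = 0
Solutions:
 v(c) = C1 - 4*sin(c*k)/k


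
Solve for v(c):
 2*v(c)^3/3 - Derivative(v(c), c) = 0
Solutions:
 v(c) = -sqrt(6)*sqrt(-1/(C1 + 2*c))/2
 v(c) = sqrt(6)*sqrt(-1/(C1 + 2*c))/2


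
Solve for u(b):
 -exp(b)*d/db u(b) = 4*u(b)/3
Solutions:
 u(b) = C1*exp(4*exp(-b)/3)


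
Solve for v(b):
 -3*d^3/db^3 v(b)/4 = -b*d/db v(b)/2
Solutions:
 v(b) = C1 + Integral(C2*airyai(2^(1/3)*3^(2/3)*b/3) + C3*airybi(2^(1/3)*3^(2/3)*b/3), b)


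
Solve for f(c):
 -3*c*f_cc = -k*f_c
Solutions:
 f(c) = C1 + c^(re(k)/3 + 1)*(C2*sin(log(c)*Abs(im(k))/3) + C3*cos(log(c)*im(k)/3))


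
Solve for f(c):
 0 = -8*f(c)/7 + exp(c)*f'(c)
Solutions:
 f(c) = C1*exp(-8*exp(-c)/7)


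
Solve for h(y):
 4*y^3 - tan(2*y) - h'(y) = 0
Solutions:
 h(y) = C1 + y^4 + log(cos(2*y))/2


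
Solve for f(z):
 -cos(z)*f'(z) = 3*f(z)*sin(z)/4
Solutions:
 f(z) = C1*cos(z)^(3/4)


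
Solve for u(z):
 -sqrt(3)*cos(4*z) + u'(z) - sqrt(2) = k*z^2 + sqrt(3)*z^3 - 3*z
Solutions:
 u(z) = C1 + k*z^3/3 + sqrt(3)*z^4/4 - 3*z^2/2 + sqrt(2)*z + sqrt(3)*sin(4*z)/4


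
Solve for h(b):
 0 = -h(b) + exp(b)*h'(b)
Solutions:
 h(b) = C1*exp(-exp(-b))


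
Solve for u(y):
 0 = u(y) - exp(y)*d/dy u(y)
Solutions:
 u(y) = C1*exp(-exp(-y))


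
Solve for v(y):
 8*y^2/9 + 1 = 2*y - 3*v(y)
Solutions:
 v(y) = -8*y^2/27 + 2*y/3 - 1/3


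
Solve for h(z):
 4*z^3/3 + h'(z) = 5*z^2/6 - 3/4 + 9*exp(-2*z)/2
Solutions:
 h(z) = C1 - z^4/3 + 5*z^3/18 - 3*z/4 - 9*exp(-2*z)/4


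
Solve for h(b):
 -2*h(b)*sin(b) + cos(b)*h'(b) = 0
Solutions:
 h(b) = C1/cos(b)^2


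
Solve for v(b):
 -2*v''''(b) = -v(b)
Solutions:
 v(b) = C1*exp(-2^(3/4)*b/2) + C2*exp(2^(3/4)*b/2) + C3*sin(2^(3/4)*b/2) + C4*cos(2^(3/4)*b/2)


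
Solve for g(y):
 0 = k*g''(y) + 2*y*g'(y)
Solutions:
 g(y) = C1 + C2*sqrt(k)*erf(y*sqrt(1/k))


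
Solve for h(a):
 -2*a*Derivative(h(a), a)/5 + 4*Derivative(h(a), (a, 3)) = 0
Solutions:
 h(a) = C1 + Integral(C2*airyai(10^(2/3)*a/10) + C3*airybi(10^(2/3)*a/10), a)


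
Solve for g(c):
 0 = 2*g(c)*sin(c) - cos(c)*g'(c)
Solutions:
 g(c) = C1/cos(c)^2


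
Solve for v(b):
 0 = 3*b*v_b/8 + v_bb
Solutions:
 v(b) = C1 + C2*erf(sqrt(3)*b/4)


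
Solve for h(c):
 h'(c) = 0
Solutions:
 h(c) = C1


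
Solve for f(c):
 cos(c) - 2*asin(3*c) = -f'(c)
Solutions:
 f(c) = C1 + 2*c*asin(3*c) + 2*sqrt(1 - 9*c^2)/3 - sin(c)


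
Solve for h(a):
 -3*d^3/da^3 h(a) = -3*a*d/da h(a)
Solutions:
 h(a) = C1 + Integral(C2*airyai(a) + C3*airybi(a), a)


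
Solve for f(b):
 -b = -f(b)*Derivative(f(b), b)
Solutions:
 f(b) = -sqrt(C1 + b^2)
 f(b) = sqrt(C1 + b^2)


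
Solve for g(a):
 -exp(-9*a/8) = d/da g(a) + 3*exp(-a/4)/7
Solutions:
 g(a) = C1 + 12*exp(-a/4)/7 + 8*exp(-9*a/8)/9


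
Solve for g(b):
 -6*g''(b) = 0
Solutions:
 g(b) = C1 + C2*b


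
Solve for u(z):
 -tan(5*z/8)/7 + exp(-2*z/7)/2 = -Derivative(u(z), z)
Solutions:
 u(z) = C1 + 4*log(tan(5*z/8)^2 + 1)/35 + 7*exp(-2*z/7)/4


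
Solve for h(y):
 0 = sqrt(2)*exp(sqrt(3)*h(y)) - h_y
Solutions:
 h(y) = sqrt(3)*(2*log(-1/(C1 + sqrt(2)*y)) - log(3))/6


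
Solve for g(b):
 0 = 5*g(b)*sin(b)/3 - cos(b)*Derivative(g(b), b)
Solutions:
 g(b) = C1/cos(b)^(5/3)


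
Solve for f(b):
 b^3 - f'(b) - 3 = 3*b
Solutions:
 f(b) = C1 + b^4/4 - 3*b^2/2 - 3*b


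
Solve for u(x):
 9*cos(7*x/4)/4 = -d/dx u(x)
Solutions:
 u(x) = C1 - 9*sin(7*x/4)/7


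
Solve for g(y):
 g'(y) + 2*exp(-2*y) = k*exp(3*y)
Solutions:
 g(y) = C1 + k*exp(3*y)/3 + exp(-2*y)


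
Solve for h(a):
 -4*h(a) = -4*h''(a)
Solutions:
 h(a) = C1*exp(-a) + C2*exp(a)


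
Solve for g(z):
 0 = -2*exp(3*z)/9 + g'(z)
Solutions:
 g(z) = C1 + 2*exp(3*z)/27


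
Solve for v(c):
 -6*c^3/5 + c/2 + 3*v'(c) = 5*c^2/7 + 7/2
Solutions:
 v(c) = C1 + c^4/10 + 5*c^3/63 - c^2/12 + 7*c/6


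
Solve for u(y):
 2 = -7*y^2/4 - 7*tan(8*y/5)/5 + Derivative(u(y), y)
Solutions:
 u(y) = C1 + 7*y^3/12 + 2*y - 7*log(cos(8*y/5))/8


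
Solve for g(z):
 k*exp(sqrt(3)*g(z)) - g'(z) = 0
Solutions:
 g(z) = sqrt(3)*(2*log(-1/(C1 + k*z)) - log(3))/6


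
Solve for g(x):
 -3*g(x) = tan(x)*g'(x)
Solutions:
 g(x) = C1/sin(x)^3


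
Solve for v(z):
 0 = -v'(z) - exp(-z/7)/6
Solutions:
 v(z) = C1 + 7*exp(-z/7)/6


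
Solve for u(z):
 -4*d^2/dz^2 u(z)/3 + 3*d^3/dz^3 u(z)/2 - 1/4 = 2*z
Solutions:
 u(z) = C1 + C2*z + C3*exp(8*z/9) - z^3/4 - 15*z^2/16


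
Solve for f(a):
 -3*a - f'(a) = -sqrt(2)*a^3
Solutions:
 f(a) = C1 + sqrt(2)*a^4/4 - 3*a^2/2


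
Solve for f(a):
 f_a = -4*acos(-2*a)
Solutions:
 f(a) = C1 - 4*a*acos(-2*a) - 2*sqrt(1 - 4*a^2)


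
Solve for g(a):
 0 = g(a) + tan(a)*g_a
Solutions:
 g(a) = C1/sin(a)


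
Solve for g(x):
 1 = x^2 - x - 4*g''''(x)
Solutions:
 g(x) = C1 + C2*x + C3*x^2 + C4*x^3 + x^6/1440 - x^5/480 - x^4/96


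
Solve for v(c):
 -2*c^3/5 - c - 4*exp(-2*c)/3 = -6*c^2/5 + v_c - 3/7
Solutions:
 v(c) = C1 - c^4/10 + 2*c^3/5 - c^2/2 + 3*c/7 + 2*exp(-2*c)/3


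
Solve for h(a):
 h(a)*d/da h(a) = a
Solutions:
 h(a) = -sqrt(C1 + a^2)
 h(a) = sqrt(C1 + a^2)


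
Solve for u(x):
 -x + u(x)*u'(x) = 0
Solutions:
 u(x) = -sqrt(C1 + x^2)
 u(x) = sqrt(C1 + x^2)


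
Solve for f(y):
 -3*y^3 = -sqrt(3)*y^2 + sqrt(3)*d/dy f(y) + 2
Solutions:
 f(y) = C1 - sqrt(3)*y^4/4 + y^3/3 - 2*sqrt(3)*y/3


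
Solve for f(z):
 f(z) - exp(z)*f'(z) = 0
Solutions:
 f(z) = C1*exp(-exp(-z))


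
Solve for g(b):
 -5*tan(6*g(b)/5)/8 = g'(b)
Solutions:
 g(b) = -5*asin(C1*exp(-3*b/4))/6 + 5*pi/6
 g(b) = 5*asin(C1*exp(-3*b/4))/6


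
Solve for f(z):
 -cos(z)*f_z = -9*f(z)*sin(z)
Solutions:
 f(z) = C1/cos(z)^9


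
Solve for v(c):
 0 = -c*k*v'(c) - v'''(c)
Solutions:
 v(c) = C1 + Integral(C2*airyai(c*(-k)^(1/3)) + C3*airybi(c*(-k)^(1/3)), c)


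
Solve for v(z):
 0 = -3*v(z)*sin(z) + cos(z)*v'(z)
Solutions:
 v(z) = C1/cos(z)^3


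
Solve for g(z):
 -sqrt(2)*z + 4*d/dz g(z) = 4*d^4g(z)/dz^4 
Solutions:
 g(z) = C1 + C4*exp(z) + sqrt(2)*z^2/8 + (C2*sin(sqrt(3)*z/2) + C3*cos(sqrt(3)*z/2))*exp(-z/2)


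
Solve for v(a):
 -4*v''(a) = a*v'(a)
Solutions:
 v(a) = C1 + C2*erf(sqrt(2)*a/4)


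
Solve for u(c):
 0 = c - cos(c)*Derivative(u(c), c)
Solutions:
 u(c) = C1 + Integral(c/cos(c), c)


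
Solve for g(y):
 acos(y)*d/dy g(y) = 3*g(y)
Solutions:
 g(y) = C1*exp(3*Integral(1/acos(y), y))


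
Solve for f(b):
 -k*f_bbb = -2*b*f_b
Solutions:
 f(b) = C1 + Integral(C2*airyai(2^(1/3)*b*(1/k)^(1/3)) + C3*airybi(2^(1/3)*b*(1/k)^(1/3)), b)


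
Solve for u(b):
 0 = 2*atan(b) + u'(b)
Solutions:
 u(b) = C1 - 2*b*atan(b) + log(b^2 + 1)


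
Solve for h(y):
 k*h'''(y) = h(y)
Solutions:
 h(y) = C1*exp(y*(1/k)^(1/3)) + C2*exp(y*(-1 + sqrt(3)*I)*(1/k)^(1/3)/2) + C3*exp(-y*(1 + sqrt(3)*I)*(1/k)^(1/3)/2)


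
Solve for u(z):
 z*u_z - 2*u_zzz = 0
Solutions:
 u(z) = C1 + Integral(C2*airyai(2^(2/3)*z/2) + C3*airybi(2^(2/3)*z/2), z)


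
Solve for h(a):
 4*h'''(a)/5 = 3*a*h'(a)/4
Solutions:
 h(a) = C1 + Integral(C2*airyai(15^(1/3)*2^(2/3)*a/4) + C3*airybi(15^(1/3)*2^(2/3)*a/4), a)


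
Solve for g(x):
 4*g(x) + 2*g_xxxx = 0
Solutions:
 g(x) = (C1*sin(2^(3/4)*x/2) + C2*cos(2^(3/4)*x/2))*exp(-2^(3/4)*x/2) + (C3*sin(2^(3/4)*x/2) + C4*cos(2^(3/4)*x/2))*exp(2^(3/4)*x/2)


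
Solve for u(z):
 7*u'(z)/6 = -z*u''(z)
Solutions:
 u(z) = C1 + C2/z^(1/6)


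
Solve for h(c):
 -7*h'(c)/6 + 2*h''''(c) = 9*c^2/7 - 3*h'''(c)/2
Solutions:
 h(c) = C1 + C2*exp(-c*(3*3^(1/3)/(20*sqrt(7) + 53)^(1/3) + 6 + 3^(2/3)*(20*sqrt(7) + 53)^(1/3))/24)*sin(3^(1/6)*c*(-(20*sqrt(7) + 53)^(1/3) + 3^(2/3)/(20*sqrt(7) + 53)^(1/3))/8) + C3*exp(-c*(3*3^(1/3)/(20*sqrt(7) + 53)^(1/3) + 6 + 3^(2/3)*(20*sqrt(7) + 53)^(1/3))/24)*cos(3^(1/6)*c*(-(20*sqrt(7) + 53)^(1/3) + 3^(2/3)/(20*sqrt(7) + 53)^(1/3))/8) + C4*exp(c*(-3 + 3*3^(1/3)/(20*sqrt(7) + 53)^(1/3) + 3^(2/3)*(20*sqrt(7) + 53)^(1/3))/12) - 18*c^3/49 - 972*c/343


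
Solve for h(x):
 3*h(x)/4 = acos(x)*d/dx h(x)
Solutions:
 h(x) = C1*exp(3*Integral(1/acos(x), x)/4)


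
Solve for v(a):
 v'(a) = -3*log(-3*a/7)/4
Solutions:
 v(a) = C1 - 3*a*log(-a)/4 + 3*a*(-log(3) + 1 + log(7))/4


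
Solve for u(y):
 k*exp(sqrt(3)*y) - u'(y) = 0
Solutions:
 u(y) = C1 + sqrt(3)*k*exp(sqrt(3)*y)/3


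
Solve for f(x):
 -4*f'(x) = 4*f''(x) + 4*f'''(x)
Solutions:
 f(x) = C1 + (C2*sin(sqrt(3)*x/2) + C3*cos(sqrt(3)*x/2))*exp(-x/2)


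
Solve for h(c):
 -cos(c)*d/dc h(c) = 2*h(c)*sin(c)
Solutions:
 h(c) = C1*cos(c)^2
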